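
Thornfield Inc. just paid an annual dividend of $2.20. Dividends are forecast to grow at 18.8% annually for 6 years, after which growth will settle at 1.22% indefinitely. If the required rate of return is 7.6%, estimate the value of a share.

Two-stage DDM. Project D₁…D_6 at 0.188, terminal growth 0.0122, discount at r = 0.076.
D_1 = 2.6136
D_2 = 3.1050
D_3 = 3.6887
D_4 = 4.3822
D_5 = 5.2060
D_6 = 6.1847
Terminal value at t=6: TV = D_7/(r−g) = 6.2602/(0.076−0.0122) = 98.1221
P₀ = 2.6136/(1+0.076)^1 + 3.1050/(1+0.076)^2 + 3.6887/(1+0.076)^3 + 4.3822/(1+0.076)^4 + 5.2060/(1+0.076)^5 + 6.1847/(1+0.076)^6 + 98.1221/(1+0.076)^6 = 82.1613

$82.16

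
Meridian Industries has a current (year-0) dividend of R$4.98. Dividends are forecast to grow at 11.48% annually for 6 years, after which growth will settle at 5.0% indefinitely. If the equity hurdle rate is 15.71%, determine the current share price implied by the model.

Two-stage DDM. Project D₁…D_6 at 0.1148, terminal growth 0.05, discount at r = 0.1571.
D_1 = 5.5517
D_2 = 6.1890
D_3 = 6.8995
D_4 = 7.6916
D_5 = 8.5746
D_6 = 9.5590
Terminal value at t=6: TV = D_7/(r−g) = 10.0369/(0.1571−0.05) = 93.7154
P₀ = 5.5517/(1+0.1571)^1 + 6.1890/(1+0.1571)^2 + 6.8995/(1+0.1571)^3 + 7.6916/(1+0.1571)^4 + 8.5746/(1+0.1571)^5 + 9.5590/(1+0.1571)^6 + 93.7154/(1+0.1571)^6 = 65.3283

R$65.33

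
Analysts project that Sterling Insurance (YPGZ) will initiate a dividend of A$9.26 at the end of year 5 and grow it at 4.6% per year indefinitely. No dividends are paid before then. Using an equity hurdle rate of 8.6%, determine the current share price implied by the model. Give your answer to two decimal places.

A$166.43

Deferred-dividend DDM. At t=4 the remaining stream is a growing perpetuity with first payment D_5 = 9.26.
V_4 = D_5/(r−g) = 9.26/(0.086−0.046) = 231.5000
P₀ = V_4/(1+r)^4 = 231.5000/(1+0.086)^4 = 166.4300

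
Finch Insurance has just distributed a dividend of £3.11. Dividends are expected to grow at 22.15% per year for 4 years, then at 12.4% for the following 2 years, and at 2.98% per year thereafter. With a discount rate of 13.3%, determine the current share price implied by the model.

Three-stage DDM. Project D₁…D_6; terminal Gordon value at t=6 with g = 0.0298; discount at r = 0.133.
D_1 = 3.7989
D_2 = 4.6403
D_3 = 5.6681
D_4 = 6.9236
D_5 = 7.7822
D_6 = 8.7472
TV_6 = 9.0078/(0.133−0.0298) = 87.2851
P₀ = Σ Dₜ/(1+r)ᵗ + TV_6/(1+r)^6 = 64.6329

£64.63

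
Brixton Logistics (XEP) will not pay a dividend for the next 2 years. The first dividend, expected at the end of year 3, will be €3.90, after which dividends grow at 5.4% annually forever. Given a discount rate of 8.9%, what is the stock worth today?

€93.96

Deferred-dividend DDM. At t=2 the remaining stream is a growing perpetuity with first payment D_3 = 3.90.
V_2 = D_3/(r−g) = 3.90/(0.089−0.054) = 111.4286
P₀ = V_2/(1+r)^2 = 111.4286/(1+0.089)^2 = 93.9595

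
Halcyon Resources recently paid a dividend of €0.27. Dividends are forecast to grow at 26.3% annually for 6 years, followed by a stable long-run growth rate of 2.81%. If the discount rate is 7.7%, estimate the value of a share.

€17.70

Two-stage DDM. Project D₁…D_6 at 0.263, terminal growth 0.0281, discount at r = 0.077.
D_1 = 0.3410
D_2 = 0.4307
D_3 = 0.5440
D_4 = 0.6870
D_5 = 0.8677
D_6 = 1.0959
Terminal value at t=6: TV = D_7/(r−g) = 1.1267/(0.077−0.0281) = 23.0415
P₀ = 0.3410/(1+0.077)^1 + 0.4307/(1+0.077)^2 + 0.5440/(1+0.077)^3 + 0.6870/(1+0.077)^4 + 0.8677/(1+0.077)^5 + 1.0959/(1+0.077)^6 + 23.0415/(1+0.077)^6 = 17.6995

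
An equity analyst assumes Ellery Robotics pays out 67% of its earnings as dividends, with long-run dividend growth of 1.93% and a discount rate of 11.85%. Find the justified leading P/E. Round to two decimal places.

Justified leading P/E = b/(r−g) = 0.67/(0.1185−0.0193) = 6.7540

6.75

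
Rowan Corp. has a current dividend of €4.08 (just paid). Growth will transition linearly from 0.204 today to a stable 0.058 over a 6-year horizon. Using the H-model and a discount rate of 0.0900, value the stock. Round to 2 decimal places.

€190.74

H-model: P₀ = D₀[(1+g_L) + H(g_S−g_L)]/(r−g_L), with H = 6/2 = 3.
P₀ = 4.08 × [(1+0.058) + 3×(0.204−0.058)] / (0.09−0.058)
   = 4.08 × 1.4960 / 0.032 = 190.7400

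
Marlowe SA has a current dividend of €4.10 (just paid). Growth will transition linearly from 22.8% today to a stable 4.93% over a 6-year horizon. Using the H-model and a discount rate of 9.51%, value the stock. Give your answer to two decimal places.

H-model: P₀ = D₀[(1+g_L) + H(g_S−g_L)]/(r−g_L), with H = 6/2 = 3.
P₀ = 4.10 × [(1+0.0493) + 3×(0.228−0.0493)] / (0.0951−0.0493)
   = 4.10 × 1.5854 / 0.0458 = 141.9245

€141.92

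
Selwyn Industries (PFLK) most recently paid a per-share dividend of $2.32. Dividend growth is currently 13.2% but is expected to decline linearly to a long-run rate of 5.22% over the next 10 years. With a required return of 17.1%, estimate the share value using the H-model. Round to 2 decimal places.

H-model: P₀ = D₀[(1+g_L) + H(g_S−g_L)]/(r−g_L), with H = 10/2 = 5.
P₀ = 2.32 × [(1+0.0522) + 5×(0.132−0.0522)] / (0.171−0.0522)
   = 2.32 × 1.4512 / 0.1188 = 28.3399

$28.34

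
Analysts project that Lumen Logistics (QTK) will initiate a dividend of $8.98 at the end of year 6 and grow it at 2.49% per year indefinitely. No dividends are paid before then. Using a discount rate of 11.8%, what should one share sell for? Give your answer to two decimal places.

$55.22

Deferred-dividend DDM. At t=5 the remaining stream is a growing perpetuity with first payment D_6 = 8.98.
V_5 = D_6/(r−g) = 8.98/(0.118−0.0249) = 96.4554
P₀ = V_5/(1+r)^5 = 96.4554/(1+0.118)^5 = 55.2227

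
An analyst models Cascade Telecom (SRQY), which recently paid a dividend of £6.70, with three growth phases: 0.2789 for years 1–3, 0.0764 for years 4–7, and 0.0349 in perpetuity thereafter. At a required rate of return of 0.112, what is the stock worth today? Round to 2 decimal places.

£184.48

Three-stage DDM. Project D₁…D_7; terminal Gordon value at t=7 with g = 0.0349; discount at r = 0.112.
D_1 = 8.5686
D_2 = 10.9584
D_3 = 14.0147
D_4 = 15.0854
D_5 = 16.2380
D_6 = 17.4786
D_7 = 18.8139
TV_7 = 19.4705/(0.112−0.0349) = 252.5360
P₀ = Σ Dₜ/(1+r)ᵗ + TV_7/(1+r)^7 = 184.4818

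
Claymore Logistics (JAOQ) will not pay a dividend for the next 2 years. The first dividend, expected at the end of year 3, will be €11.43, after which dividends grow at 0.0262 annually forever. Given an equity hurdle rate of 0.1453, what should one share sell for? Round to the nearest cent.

€73.16

Deferred-dividend DDM. At t=2 the remaining stream is a growing perpetuity with first payment D_3 = 11.43.
V_2 = D_3/(r−g) = 11.43/(0.1453−0.0262) = 95.9698
P₀ = V_2/(1+r)^2 = 95.9698/(1+0.1453)^2 = 73.1637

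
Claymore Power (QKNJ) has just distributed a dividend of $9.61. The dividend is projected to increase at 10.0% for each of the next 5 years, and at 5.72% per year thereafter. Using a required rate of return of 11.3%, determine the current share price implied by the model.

$218.08

Two-stage DDM. Project D₁…D_5 at 0.1, terminal growth 0.0572, discount at r = 0.113.
D_1 = 10.5710
D_2 = 11.6281
D_3 = 12.7909
D_4 = 14.0700
D_5 = 15.4770
Terminal value at t=5: TV = D_6/(r−g) = 16.3623/(0.113−0.0572) = 293.2309
P₀ = 10.5710/(1+0.113)^1 + 11.6281/(1+0.113)^2 + 12.7909/(1+0.113)^3 + 14.0700/(1+0.113)^4 + 15.4770/(1+0.113)^5 + 293.2309/(1+0.113)^5 = 218.0779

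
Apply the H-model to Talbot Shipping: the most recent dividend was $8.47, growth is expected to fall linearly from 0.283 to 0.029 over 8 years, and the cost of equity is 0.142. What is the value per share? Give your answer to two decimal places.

H-model: P₀ = D₀[(1+g_L) + H(g_S−g_L)]/(r−g_L), with H = 8/2 = 4.
P₀ = 8.47 × [(1+0.029) + 4×(0.283−0.029)] / (0.142−0.029)
   = 8.47 × 2.0450 / 0.113 = 153.2845

$153.28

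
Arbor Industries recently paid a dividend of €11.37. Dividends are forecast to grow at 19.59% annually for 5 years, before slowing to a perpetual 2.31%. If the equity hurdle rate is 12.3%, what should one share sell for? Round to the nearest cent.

Two-stage DDM. Project D₁…D_5 at 0.1959, terminal growth 0.0231, discount at r = 0.123.
D_1 = 13.5974
D_2 = 16.2611
D_3 = 19.4467
D_4 = 23.2563
D_5 = 27.8122
Terminal value at t=5: TV = D_6/(r−g) = 28.4546/(0.123−0.0231) = 284.8311
P₀ = 13.5974/(1+0.123)^1 + 16.2611/(1+0.123)^2 + 19.4467/(1+0.123)^3 + 23.2563/(1+0.123)^4 + 27.8122/(1+0.123)^5 + 284.8311/(1+0.123)^5 = 228.4010

€228.40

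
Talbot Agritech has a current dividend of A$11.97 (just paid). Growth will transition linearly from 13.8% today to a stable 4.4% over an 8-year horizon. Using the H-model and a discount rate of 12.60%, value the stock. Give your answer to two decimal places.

A$207.29

H-model: P₀ = D₀[(1+g_L) + H(g_S−g_L)]/(r−g_L), with H = 8/2 = 4.
P₀ = 11.97 × [(1+0.044) + 4×(0.138−0.044)] / (0.126−0.044)
   = 11.97 × 1.4200 / 0.082 = 207.2854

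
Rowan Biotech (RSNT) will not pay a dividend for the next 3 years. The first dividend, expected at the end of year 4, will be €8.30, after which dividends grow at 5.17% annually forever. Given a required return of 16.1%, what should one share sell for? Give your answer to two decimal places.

Deferred-dividend DDM. At t=3 the remaining stream is a growing perpetuity with first payment D_4 = 8.30.
V_3 = D_4/(r−g) = 8.30/(0.161−0.0517) = 75.9378
P₀ = V_3/(1+r)^3 = 75.9378/(1+0.161)^3 = 48.5245

€48.52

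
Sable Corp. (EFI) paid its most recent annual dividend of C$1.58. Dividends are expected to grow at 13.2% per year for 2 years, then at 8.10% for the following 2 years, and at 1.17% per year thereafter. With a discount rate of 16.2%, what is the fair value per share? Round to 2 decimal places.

C$14.47

Three-stage DDM. Project D₁…D_4; terminal Gordon value at t=4 with g = 0.0117; discount at r = 0.162.
D_1 = 1.7886
D_2 = 2.0246
D_3 = 2.1886
D_4 = 2.3659
TV_4 = 2.3936/(0.162−0.0117) = 15.9255
P₀ = Σ Dₜ/(1+r)ᵗ + TV_4/(1+r)^4 = 14.4665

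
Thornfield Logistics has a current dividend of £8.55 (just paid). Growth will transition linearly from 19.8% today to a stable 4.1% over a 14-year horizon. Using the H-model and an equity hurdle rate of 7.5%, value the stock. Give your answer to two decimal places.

£538.15

H-model: P₀ = D₀[(1+g_L) + H(g_S−g_L)]/(r−g_L), with H = 14/2 = 7.
P₀ = 8.55 × [(1+0.041) + 7×(0.198−0.041)] / (0.075−0.041)
   = 8.55 × 2.1400 / 0.034 = 538.1471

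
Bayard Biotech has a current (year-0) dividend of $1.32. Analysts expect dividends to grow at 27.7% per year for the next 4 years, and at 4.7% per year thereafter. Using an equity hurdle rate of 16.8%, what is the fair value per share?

$22.95

Two-stage DDM. Project D₁…D_4 at 0.277, terminal growth 0.047, discount at r = 0.168.
D_1 = 1.6856
D_2 = 2.1526
D_3 = 2.7488
D_4 = 3.5102
Terminal value at t=4: TV = D_5/(r−g) = 3.6752/(0.168−0.047) = 30.3738
P₀ = 1.6856/(1+0.168)^1 + 2.1526/(1+0.168)^2 + 2.7488/(1+0.168)^3 + 3.5102/(1+0.168)^4 + 30.3738/(1+0.168)^4 = 22.9525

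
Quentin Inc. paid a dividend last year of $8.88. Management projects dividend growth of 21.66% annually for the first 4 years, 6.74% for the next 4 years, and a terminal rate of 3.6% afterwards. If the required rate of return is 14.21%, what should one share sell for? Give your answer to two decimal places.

Three-stage DDM. Project D₁…D_8; terminal Gordon value at t=8 with g = 0.036; discount at r = 0.1421.
D_1 = 10.8034
D_2 = 13.1434
D_3 = 15.9903
D_4 = 19.4538
D_5 = 20.7650
D_6 = 22.1645
D_7 = 23.6584
D_8 = 25.2530
TV_8 = 26.1621/(0.1421−0.036) = 246.5797
P₀ = Σ Dₜ/(1+r)ᵗ + TV_8/(1+r)^8 = 165.6101

$165.61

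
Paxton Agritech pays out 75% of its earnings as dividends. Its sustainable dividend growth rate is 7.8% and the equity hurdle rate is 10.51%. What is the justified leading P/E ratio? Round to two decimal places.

27.68

Justified leading P/E = b/(r−g) = 0.75/(0.1051−0.078) = 27.6753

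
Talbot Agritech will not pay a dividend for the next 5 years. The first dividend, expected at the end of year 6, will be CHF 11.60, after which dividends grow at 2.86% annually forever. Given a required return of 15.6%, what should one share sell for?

CHF 44.11

Deferred-dividend DDM. At t=5 the remaining stream is a growing perpetuity with first payment D_6 = 11.60.
V_5 = D_6/(r−g) = 11.60/(0.156−0.0286) = 91.0518
P₀ = V_5/(1+r)^5 = 91.0518/(1+0.156)^5 = 44.1062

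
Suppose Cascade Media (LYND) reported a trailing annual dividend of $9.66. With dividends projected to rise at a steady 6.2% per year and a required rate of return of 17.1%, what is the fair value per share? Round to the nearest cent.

Gordon growth model: P₀ = D₁/(r − g). D₁ = 9.66 × (1 + 0.062) = 10.2589.
P₀ = 10.2589 / (0.171 − 0.062) = 10.2589 / 0.109 = 94.1185

$94.12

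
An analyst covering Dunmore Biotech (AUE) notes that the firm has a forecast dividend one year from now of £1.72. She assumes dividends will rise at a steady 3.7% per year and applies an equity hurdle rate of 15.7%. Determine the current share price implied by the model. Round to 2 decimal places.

Gordon growth model: P₀ = D₁/(r − g), with D₁ = 1.72 given directly.
P₀ = 1.7200 / (0.157 − 0.037) = 1.7200 / 0.12 = 14.3333

£14.33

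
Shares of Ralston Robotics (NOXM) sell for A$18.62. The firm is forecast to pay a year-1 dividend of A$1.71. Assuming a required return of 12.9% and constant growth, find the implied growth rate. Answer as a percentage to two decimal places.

From P₀ = D₁/(r − g), the implied growth is g = r − D₁/P₀.
g = 0.129 − 1.71/18.62 = 0.129 − 0.09184 = 0.03716

3.72%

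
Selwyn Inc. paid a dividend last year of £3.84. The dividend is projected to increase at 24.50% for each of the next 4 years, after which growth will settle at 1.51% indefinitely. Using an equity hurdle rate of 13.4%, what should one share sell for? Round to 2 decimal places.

Two-stage DDM. Project D₁…D_4 at 0.245, terminal growth 0.0151, discount at r = 0.134.
D_1 = 4.7808
D_2 = 5.9521
D_3 = 7.4104
D_4 = 9.2259
Terminal value at t=4: TV = D_5/(r−g) = 9.3652/(0.134−0.0151) = 78.7654
P₀ = 4.7808/(1+0.134)^1 + 5.9521/(1+0.134)^2 + 7.4104/(1+0.134)^3 + 9.2259/(1+0.134)^4 + 78.7654/(1+0.134)^4 = 67.1353

£67.14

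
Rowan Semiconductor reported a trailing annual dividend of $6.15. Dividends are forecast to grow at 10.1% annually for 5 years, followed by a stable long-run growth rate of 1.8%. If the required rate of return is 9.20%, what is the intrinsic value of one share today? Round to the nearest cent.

$119.67

Two-stage DDM. Project D₁…D_5 at 0.101, terminal growth 0.018, discount at r = 0.092.
D_1 = 6.7712
D_2 = 7.4550
D_3 = 8.2080
D_4 = 9.0370
D_5 = 9.9497
Terminal value at t=5: TV = D_6/(r−g) = 10.1288/(0.092−0.018) = 136.8761
P₀ = 6.7712/(1+0.092)^1 + 7.4550/(1+0.092)^2 + 8.2080/(1+0.092)^3 + 9.0370/(1+0.092)^4 + 9.9497/(1+0.092)^5 + 136.8761/(1+0.092)^5 = 119.6671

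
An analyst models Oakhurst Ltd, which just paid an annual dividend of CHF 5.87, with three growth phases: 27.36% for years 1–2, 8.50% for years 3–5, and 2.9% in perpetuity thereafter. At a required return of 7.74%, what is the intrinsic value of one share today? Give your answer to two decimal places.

Three-stage DDM. Project D₁…D_5; terminal Gordon value at t=5 with g = 0.029; discount at r = 0.0774.
D_1 = 7.4760
D_2 = 9.5215
D_3 = 10.3308
D_4 = 11.2089
D_5 = 12.1617
TV_5 = 12.5144/(0.0774−0.029) = 258.5612
P₀ = Σ Dₜ/(1+r)ᵗ + TV_5/(1+r)^5 = 218.2041

CHF 218.20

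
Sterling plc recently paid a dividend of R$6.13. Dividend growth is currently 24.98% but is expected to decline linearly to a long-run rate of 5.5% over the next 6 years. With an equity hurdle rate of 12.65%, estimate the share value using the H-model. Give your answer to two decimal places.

H-model: P₀ = D₀[(1+g_L) + H(g_S−g_L)]/(r−g_L), with H = 6/2 = 3.
P₀ = 6.13 × [(1+0.055) + 3×(0.2498−0.055)] / (0.1265−0.055)
   = 6.13 × 1.6394 / 0.0715 = 140.5528

R$140.55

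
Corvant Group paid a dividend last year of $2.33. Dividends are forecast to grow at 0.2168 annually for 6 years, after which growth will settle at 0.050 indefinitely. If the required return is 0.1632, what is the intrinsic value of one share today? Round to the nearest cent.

Two-stage DDM. Project D₁…D_6 at 0.2168, terminal growth 0.05, discount at r = 0.1632.
D_1 = 2.8351
D_2 = 3.4498
D_3 = 4.1977
D_4 = 5.1078
D_5 = 6.2152
D_6 = 7.5626
Terminal value at t=6: TV = D_7/(r−g) = 7.9407/(0.1632−0.05) = 70.1478
P₀ = 2.8351/(1+0.1632)^1 + 3.4498/(1+0.1632)^2 + 4.1977/(1+0.1632)^3 + 5.1078/(1+0.1632)^4 + 6.2152/(1+0.1632)^5 + 7.5626/(1+0.1632)^6 + 70.1478/(1+0.1632)^6 = 44.7357

$44.74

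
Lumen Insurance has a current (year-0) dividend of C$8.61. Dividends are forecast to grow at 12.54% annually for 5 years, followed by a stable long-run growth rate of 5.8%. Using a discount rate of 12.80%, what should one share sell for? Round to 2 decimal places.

C$171.39

Two-stage DDM. Project D₁…D_5 at 0.1254, terminal growth 0.058, discount at r = 0.128.
D_1 = 9.6897
D_2 = 10.9048
D_3 = 12.2722
D_4 = 13.8112
D_5 = 15.5431
Terminal value at t=5: TV = D_6/(r−g) = 16.4446/(0.128−0.058) = 234.9229
P₀ = 9.6897/(1+0.128)^1 + 10.9048/(1+0.128)^2 + 12.2722/(1+0.128)^3 + 13.8112/(1+0.128)^4 + 15.5431/(1+0.128)^5 + 234.9229/(1+0.128)^5 = 171.3944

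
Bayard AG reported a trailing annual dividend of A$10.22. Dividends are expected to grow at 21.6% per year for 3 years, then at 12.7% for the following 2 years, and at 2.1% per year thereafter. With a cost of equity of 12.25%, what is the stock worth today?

A$193.94

Three-stage DDM. Project D₁…D_5; terminal Gordon value at t=5 with g = 0.021; discount at r = 0.1225.
D_1 = 12.4275
D_2 = 15.1119
D_3 = 18.3760
D_4 = 20.7098
D_5 = 23.3399
TV_5 = 23.8301/(0.1225−0.021) = 234.7789
P₀ = Σ Dₜ/(1+r)ᵗ + TV_5/(1+r)^5 = 193.9417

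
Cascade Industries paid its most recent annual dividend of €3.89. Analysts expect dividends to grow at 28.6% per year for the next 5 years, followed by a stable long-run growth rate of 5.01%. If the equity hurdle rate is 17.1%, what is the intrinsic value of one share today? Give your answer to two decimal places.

€79.96

Two-stage DDM. Project D₁…D_5 at 0.286, terminal growth 0.0501, discount at r = 0.171.
D_1 = 5.0025
D_2 = 6.4333
D_3 = 8.2732
D_4 = 10.6393
D_5 = 13.6822
Terminal value at t=5: TV = D_6/(r−g) = 14.3676/(0.171−0.0501) = 118.8389
P₀ = 5.0025/(1+0.171)^1 + 6.4333/(1+0.171)^2 + 8.2732/(1+0.171)^3 + 10.6393/(1+0.171)^4 + 13.6822/(1+0.171)^5 + 118.8389/(1+0.171)^5 = 79.9609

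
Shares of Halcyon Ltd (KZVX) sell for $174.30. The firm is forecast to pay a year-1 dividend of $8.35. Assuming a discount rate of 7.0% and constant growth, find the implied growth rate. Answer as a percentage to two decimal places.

From P₀ = D₁/(r − g), the implied growth is g = r − D₁/P₀.
g = 0.07 − 8.35/174.30 = 0.07 − 0.04791 = 0.02209

2.21%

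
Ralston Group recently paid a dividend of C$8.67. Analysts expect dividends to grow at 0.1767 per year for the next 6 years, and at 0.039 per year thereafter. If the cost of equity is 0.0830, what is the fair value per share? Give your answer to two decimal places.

Two-stage DDM. Project D₁…D_6 at 0.1767, terminal growth 0.039, discount at r = 0.083.
D_1 = 10.2020
D_2 = 12.0047
D_3 = 14.1259
D_4 = 16.6220
D_5 = 19.5591
D_6 = 23.0151
Terminal value at t=6: TV = D_7/(r−g) = 23.9127/(0.083−0.039) = 543.4711
P₀ = 10.2020/(1+0.083)^1 + 12.0047/(1+0.083)^2 + 14.1259/(1+0.083)^3 + 16.6220/(1+0.083)^4 + 19.5591/(1+0.083)^5 + 23.0151/(1+0.083)^6 + 543.4711/(1+0.083)^6 = 407.0771

C$407.08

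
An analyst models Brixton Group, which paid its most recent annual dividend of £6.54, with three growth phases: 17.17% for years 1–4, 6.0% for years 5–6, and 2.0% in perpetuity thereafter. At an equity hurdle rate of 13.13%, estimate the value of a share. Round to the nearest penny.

£102.79

Three-stage DDM. Project D₁…D_6; terminal Gordon value at t=6 with g = 0.02; discount at r = 0.1313.
D_1 = 7.6629
D_2 = 8.9786
D_3 = 10.5203
D_4 = 12.3266
D_5 = 13.0662
D_6 = 13.8502
TV_6 = 14.1272/(0.1313−0.02) = 126.9288
P₀ = Σ Dₜ/(1+r)ᵗ + TV_6/(1+r)^6 = 102.7854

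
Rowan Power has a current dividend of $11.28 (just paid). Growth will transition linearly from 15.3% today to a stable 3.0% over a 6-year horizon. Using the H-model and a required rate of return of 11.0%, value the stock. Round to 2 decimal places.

H-model: P₀ = D₀[(1+g_L) + H(g_S−g_L)]/(r−g_L), with H = 6/2 = 3.
P₀ = 11.28 × [(1+0.03) + 3×(0.153−0.03)] / (0.11−0.03)
   = 11.28 × 1.3990 / 0.08 = 197.2590

$197.26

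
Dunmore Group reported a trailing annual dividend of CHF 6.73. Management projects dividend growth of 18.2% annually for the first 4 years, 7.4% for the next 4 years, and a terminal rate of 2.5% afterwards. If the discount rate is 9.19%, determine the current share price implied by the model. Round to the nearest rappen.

Three-stage DDM. Project D₁…D_8; terminal Gordon value at t=8 with g = 0.025; discount at r = 0.0919.
D_1 = 7.9549
D_2 = 9.4026
D_3 = 11.1139
D_4 = 13.1367
D_5 = 14.1088
D_6 = 15.1528
D_7 = 16.2741
D_8 = 17.4784
TV_8 = 17.9154/(0.0919−0.025) = 267.7934
P₀ = Σ Dₜ/(1+r)ᵗ + TV_8/(1+r)^8 = 200.9643

CHF 200.96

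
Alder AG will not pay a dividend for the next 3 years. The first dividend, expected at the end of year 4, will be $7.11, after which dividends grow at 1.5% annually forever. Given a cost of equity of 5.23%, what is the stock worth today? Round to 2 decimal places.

Deferred-dividend DDM. At t=3 the remaining stream is a growing perpetuity with first payment D_4 = 7.11.
V_3 = D_4/(r−g) = 7.11/(0.0523−0.015) = 190.6166
P₀ = V_3/(1+r)^3 = 190.6166/(1+0.0523)^3 = 163.5845

$163.58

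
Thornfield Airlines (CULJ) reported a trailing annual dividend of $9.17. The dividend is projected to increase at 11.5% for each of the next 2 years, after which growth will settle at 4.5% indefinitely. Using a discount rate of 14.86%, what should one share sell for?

$104.71

Two-stage DDM. Project D₁…D_2 at 0.115, terminal growth 0.045, discount at r = 0.1486.
D_1 = 10.2246
D_2 = 11.4004
Terminal value at t=2: TV = D_3/(r−g) = 11.9134/(0.1486−0.045) = 114.9941
P₀ = 10.2246/(1+0.1486)^1 + 11.4004/(1+0.1486)^2 + 114.9941/(1+0.1486)^2 = 104.7073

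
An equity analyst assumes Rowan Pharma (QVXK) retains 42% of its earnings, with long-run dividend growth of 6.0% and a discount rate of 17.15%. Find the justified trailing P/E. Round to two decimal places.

Payout ratio b = 1 − 0.42 = 0.58.
Justified trailing P/E = b(1+g)/(r−g) = 0.58×(1+0.06)/(0.1715−0.06) = 5.5139

5.51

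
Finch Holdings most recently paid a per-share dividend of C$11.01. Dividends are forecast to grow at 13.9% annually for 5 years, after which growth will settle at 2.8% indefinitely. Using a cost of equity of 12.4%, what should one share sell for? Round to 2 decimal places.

Two-stage DDM. Project D₁…D_5 at 0.139, terminal growth 0.028, discount at r = 0.124.
D_1 = 12.5404
D_2 = 14.2835
D_3 = 16.2689
D_4 = 18.5303
D_5 = 21.1060
Terminal value at t=5: TV = D_6/(r−g) = 21.6970/(0.124−0.028) = 226.0101
P₀ = 12.5404/(1+0.124)^1 + 14.2835/(1+0.124)^2 + 16.2689/(1+0.124)^3 + 18.5303/(1+0.124)^4 + 21.1060/(1+0.124)^5 + 226.0101/(1+0.124)^5 = 183.2720

C$183.27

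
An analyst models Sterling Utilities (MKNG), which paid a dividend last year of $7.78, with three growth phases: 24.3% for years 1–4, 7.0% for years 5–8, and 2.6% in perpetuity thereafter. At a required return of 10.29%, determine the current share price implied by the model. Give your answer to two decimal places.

Three-stage DDM. Project D₁…D_8; terminal Gordon value at t=8 with g = 0.026; discount at r = 0.1029.
D_1 = 9.6705
D_2 = 12.0205
D_3 = 14.9415
D_4 = 18.5722
D_5 = 19.8723
D_6 = 21.2633
D_7 = 22.7518
D_8 = 24.3444
TV_8 = 24.9774/(0.1029−0.026) = 324.8032
P₀ = Σ Dₜ/(1+r)ᵗ + TV_8/(1+r)^8 = 237.2793

$237.28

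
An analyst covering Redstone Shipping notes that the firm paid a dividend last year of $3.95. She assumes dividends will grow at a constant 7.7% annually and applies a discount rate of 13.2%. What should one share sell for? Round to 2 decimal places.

Gordon growth model: P₀ = D₁/(r − g). D₁ = 3.95 × (1 + 0.077) = 4.2542.
P₀ = 4.2542 / (0.132 − 0.077) = 4.2542 / 0.055 = 77.3482

$77.35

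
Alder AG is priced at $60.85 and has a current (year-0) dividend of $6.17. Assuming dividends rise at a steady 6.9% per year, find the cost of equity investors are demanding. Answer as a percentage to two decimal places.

Rearranging the constant-growth DDM: r = D₁/P₀ + g.
D₁ = 6.17 × (1 + 0.069) = 6.5957.
r = 6.5957 / 60.85 + 0.069 = 0.10839 + 0.069 = 0.17739

17.74%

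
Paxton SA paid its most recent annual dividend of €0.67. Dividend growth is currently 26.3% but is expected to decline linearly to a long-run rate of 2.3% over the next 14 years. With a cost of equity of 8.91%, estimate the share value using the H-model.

€27.40

H-model: P₀ = D₀[(1+g_L) + H(g_S−g_L)]/(r−g_L), with H = 14/2 = 7.
P₀ = 0.67 × [(1+0.023) + 7×(0.263−0.023)] / (0.0891−0.023)
   = 0.67 × 2.7030 / 0.0661 = 27.3980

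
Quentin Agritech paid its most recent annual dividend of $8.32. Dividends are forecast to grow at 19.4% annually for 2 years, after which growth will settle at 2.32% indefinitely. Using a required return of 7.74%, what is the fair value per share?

$212.34

Two-stage DDM. Project D₁…D_2 at 0.194, terminal growth 0.0232, discount at r = 0.0774.
D_1 = 9.9341
D_2 = 11.8613
Terminal value at t=2: TV = D_3/(r−g) = 12.1365/(0.0774−0.0232) = 223.9202
P₀ = 9.9341/(1+0.0774)^1 + 11.8613/(1+0.0774)^2 + 223.9202/(1+0.0774)^2 = 212.3418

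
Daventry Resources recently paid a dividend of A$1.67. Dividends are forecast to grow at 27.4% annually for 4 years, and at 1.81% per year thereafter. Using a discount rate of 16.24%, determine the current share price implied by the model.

Two-stage DDM. Project D₁…D_4 at 0.274, terminal growth 0.0181, discount at r = 0.1624.
D_1 = 2.1276
D_2 = 2.7105
D_3 = 3.4532
D_4 = 4.3994
Terminal value at t=4: TV = D_5/(r−g) = 4.4790/(0.1624−0.0181) = 31.0398
P₀ = 2.1276/(1+0.1624)^1 + 2.7105/(1+0.1624)^2 + 3.4532/(1+0.1624)^3 + 4.3994/(1+0.1624)^4 + 31.0398/(1+0.1624)^4 = 25.4466

A$25.45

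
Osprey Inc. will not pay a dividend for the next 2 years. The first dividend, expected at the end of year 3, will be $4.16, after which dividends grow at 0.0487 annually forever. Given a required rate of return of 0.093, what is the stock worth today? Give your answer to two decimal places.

Deferred-dividend DDM. At t=2 the remaining stream is a growing perpetuity with first payment D_3 = 4.16.
V_2 = D_3/(r−g) = 4.16/(0.093−0.0487) = 93.9052
P₀ = V_2/(1+r)^2 = 93.9052/(1+0.093)^2 = 78.6048

$78.60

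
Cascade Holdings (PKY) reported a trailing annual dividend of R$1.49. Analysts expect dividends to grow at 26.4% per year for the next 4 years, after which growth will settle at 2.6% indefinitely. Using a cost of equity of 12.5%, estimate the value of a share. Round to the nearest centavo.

Two-stage DDM. Project D₁…D_4 at 0.264, terminal growth 0.026, discount at r = 0.125.
D_1 = 1.8834
D_2 = 2.3806
D_3 = 3.0090
D_4 = 3.8034
Terminal value at t=4: TV = D_5/(r−g) = 3.9023/(0.125−0.026) = 39.4173
P₀ = 1.8834/(1+0.125)^1 + 2.3806/(1+0.125)^2 + 3.0090/(1+0.125)^3 + 3.8034/(1+0.125)^4 + 39.4173/(1+0.125)^4 = 32.6509

R$32.65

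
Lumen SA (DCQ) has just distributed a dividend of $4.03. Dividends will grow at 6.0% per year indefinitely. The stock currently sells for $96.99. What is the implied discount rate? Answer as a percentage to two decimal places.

Rearranging the constant-growth DDM: r = D₁/P₀ + g.
D₁ = 4.03 × (1 + 0.06) = 4.2718.
r = 4.2718 / 96.99 + 0.06 = 0.04404 + 0.06 = 0.10404

10.40%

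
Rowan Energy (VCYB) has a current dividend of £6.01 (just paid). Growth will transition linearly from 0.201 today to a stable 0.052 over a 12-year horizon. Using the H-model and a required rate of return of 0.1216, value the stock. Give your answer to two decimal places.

H-model: P₀ = D₀[(1+g_L) + H(g_S−g_L)]/(r−g_L), with H = 12/2 = 6.
P₀ = 6.01 × [(1+0.052) + 6×(0.201−0.052)] / (0.1216−0.052)
   = 6.01 × 1.9460 / 0.0696 = 168.0382

£168.04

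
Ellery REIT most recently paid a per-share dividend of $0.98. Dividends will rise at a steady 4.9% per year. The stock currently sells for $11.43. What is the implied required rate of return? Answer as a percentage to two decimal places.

13.89%

Rearranging the constant-growth DDM: r = D₁/P₀ + g.
D₁ = 0.98 × (1 + 0.049) = 1.0280.
r = 1.0280 / 11.43 + 0.049 = 0.08994 + 0.049 = 0.13894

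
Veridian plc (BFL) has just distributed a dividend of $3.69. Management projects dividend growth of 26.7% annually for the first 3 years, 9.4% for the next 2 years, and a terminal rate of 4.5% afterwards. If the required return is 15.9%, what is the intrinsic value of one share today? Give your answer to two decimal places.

$61.48

Three-stage DDM. Project D₁…D_5; terminal Gordon value at t=5 with g = 0.045; discount at r = 0.159.
D_1 = 4.6752
D_2 = 5.9235
D_3 = 7.5051
D_4 = 8.2106
D_5 = 8.9824
TV_5 = 9.3866/(0.159−0.045) = 82.3384
P₀ = Σ Dₜ/(1+r)ᵗ + TV_5/(1+r)^5 = 61.4814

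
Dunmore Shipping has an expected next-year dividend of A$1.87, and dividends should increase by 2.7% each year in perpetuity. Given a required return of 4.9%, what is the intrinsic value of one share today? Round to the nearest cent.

A$85.00

Gordon growth model: P₀ = D₁/(r − g), with D₁ = 1.87 given directly.
P₀ = 1.8700 / (0.049 − 0.027) = 1.8700 / 0.022 = 85.0000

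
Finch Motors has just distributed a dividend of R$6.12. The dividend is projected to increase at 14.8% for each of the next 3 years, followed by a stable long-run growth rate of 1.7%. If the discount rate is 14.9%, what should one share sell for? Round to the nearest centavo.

Two-stage DDM. Project D₁…D_3 at 0.148, terminal growth 0.017, discount at r = 0.149.
D_1 = 7.0258
D_2 = 8.0656
D_3 = 9.2593
Terminal value at t=3: TV = D_4/(r−g) = 9.4167/(0.149−0.017) = 71.3385
P₀ = 7.0258/(1+0.149)^1 + 8.0656/(1+0.149)^2 + 9.2593/(1+0.149)^3 + 71.3385/(1+0.149)^3 = 65.3569

R$65.36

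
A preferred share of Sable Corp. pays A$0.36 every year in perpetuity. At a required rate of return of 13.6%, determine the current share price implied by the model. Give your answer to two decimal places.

A$2.65

Zero-growth DDM (perpetuity): P₀ = D/r = 0.36 / 0.136 = 2.6471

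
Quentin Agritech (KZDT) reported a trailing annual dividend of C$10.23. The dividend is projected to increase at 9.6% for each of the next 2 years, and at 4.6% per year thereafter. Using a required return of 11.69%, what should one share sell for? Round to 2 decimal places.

Two-stage DDM. Project D₁…D_2 at 0.096, terminal growth 0.046, discount at r = 0.1169.
D_1 = 11.2121
D_2 = 12.2884
Terminal value at t=2: TV = D_3/(r−g) = 12.8537/(0.1169−0.046) = 181.2935
P₀ = 11.2121/(1+0.1169)^1 + 12.2884/(1+0.1169)^2 + 181.2935/(1+0.1169)^2 = 165.2187

C$165.22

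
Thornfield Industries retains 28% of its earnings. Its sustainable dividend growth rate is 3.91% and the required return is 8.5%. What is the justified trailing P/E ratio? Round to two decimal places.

Payout ratio b = 1 − 0.28 = 0.72.
Justified trailing P/E = b(1+g)/(r−g) = 0.72×(1+0.0391)/(0.085−0.0391) = 16.2996

16.30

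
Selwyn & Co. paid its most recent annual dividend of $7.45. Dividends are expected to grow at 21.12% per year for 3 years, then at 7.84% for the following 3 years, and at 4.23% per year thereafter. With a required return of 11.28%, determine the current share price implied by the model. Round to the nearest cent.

Three-stage DDM. Project D₁…D_6; terminal Gordon value at t=6 with g = 0.0423; discount at r = 0.1128.
D_1 = 9.0234
D_2 = 10.9292
D_3 = 13.2374
D_4 = 14.2753
D_5 = 15.3944
D_6 = 16.6014
TV_6 = 17.3036/(0.1128−0.0423) = 245.4410
P₀ = Σ Dₜ/(1+r)ᵗ + TV_6/(1+r)^6 = 182.8683

$182.87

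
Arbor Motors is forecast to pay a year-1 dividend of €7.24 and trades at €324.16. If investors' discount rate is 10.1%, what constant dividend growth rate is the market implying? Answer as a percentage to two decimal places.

7.87%

From P₀ = D₁/(r − g), the implied growth is g = r − D₁/P₀.
g = 0.101 − 7.24/324.16 = 0.101 − 0.02233 = 0.07867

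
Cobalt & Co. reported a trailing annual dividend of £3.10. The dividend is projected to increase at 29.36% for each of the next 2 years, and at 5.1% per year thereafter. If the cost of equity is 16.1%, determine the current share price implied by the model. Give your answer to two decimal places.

£44.07

Two-stage DDM. Project D₁…D_2 at 0.2936, terminal growth 0.051, discount at r = 0.161.
D_1 = 4.0102
D_2 = 5.1875
Terminal value at t=2: TV = D_3/(r−g) = 5.4521/(0.161−0.051) = 49.5646
P₀ = 4.0102/(1+0.161)^1 + 5.1875/(1+0.161)^2 + 49.5646/(1+0.161)^2 = 44.0738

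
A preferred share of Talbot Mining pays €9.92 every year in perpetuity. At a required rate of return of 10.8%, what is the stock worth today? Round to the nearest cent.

€91.85

Zero-growth DDM (perpetuity): P₀ = D/r = 9.92 / 0.108 = 91.8519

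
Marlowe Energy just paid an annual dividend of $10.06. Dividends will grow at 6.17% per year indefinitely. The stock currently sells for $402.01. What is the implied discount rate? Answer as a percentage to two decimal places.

8.83%

Rearranging the constant-growth DDM: r = D₁/P₀ + g.
D₁ = 10.06 × (1 + 0.0617) = 10.6807.
r = 10.6807 / 402.01 + 0.0617 = 0.02657 + 0.0617 = 0.08827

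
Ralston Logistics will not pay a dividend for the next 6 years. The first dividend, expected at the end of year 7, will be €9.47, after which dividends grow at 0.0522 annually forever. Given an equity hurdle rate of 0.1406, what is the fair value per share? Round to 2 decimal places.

Deferred-dividend DDM. At t=6 the remaining stream is a growing perpetuity with first payment D_7 = 9.47.
V_6 = D_7/(r−g) = 9.47/(0.1406−0.0522) = 107.1267
P₀ = V_6/(1+r)^6 = 107.1267/(1+0.1406)^6 = 48.6516

€48.65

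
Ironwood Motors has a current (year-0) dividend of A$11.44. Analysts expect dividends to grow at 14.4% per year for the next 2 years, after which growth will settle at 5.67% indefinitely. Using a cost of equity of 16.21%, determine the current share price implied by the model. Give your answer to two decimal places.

Two-stage DDM. Project D₁…D_2 at 0.144, terminal growth 0.0567, discount at r = 0.1621.
D_1 = 13.0874
D_2 = 14.9719
Terminal value at t=2: TV = D_3/(r−g) = 15.8208/(0.1621−0.0567) = 150.1029
P₀ = 13.0874/(1+0.1621)^1 + 14.9719/(1+0.1621)^2 + 150.1029/(1+0.1621)^2 = 133.4964

A$133.50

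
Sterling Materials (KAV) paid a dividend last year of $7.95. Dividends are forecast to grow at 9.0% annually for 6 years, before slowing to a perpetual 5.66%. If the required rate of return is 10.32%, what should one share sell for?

$213.44

Two-stage DDM. Project D₁…D_6 at 0.09, terminal growth 0.0566, discount at r = 0.1032.
D_1 = 8.6655
D_2 = 9.4454
D_3 = 10.2955
D_4 = 11.2221
D_5 = 12.2321
D_6 = 13.3329
Terminal value at t=6: TV = D_7/(r−g) = 14.0876/(0.1032−0.0566) = 302.3088
P₀ = 8.6655/(1+0.1032)^1 + 9.4454/(1+0.1032)^2 + 10.2955/(1+0.1032)^3 + 11.2221/(1+0.1032)^4 + 12.2321/(1+0.1032)^5 + 13.3329/(1+0.1032)^6 + 302.3088/(1+0.1032)^6 = 213.4388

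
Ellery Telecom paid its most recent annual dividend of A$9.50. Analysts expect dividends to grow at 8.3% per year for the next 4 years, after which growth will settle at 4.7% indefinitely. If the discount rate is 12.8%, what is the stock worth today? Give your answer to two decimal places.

A$138.70

Two-stage DDM. Project D₁…D_4 at 0.083, terminal growth 0.047, discount at r = 0.128.
D_1 = 10.2885
D_2 = 11.1424
D_3 = 12.0673
D_4 = 13.0689
Terminal value at t=4: TV = D_5/(r−g) = 13.6831/(0.128−0.047) = 168.9270
P₀ = 10.2885/(1+0.128)^1 + 11.1424/(1+0.128)^2 + 12.0673/(1+0.128)^3 + 13.0689/(1+0.128)^4 + 168.9270/(1+0.128)^4 = 138.7012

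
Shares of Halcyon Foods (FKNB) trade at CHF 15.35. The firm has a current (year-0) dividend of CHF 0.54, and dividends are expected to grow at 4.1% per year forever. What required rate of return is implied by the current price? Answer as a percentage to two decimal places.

Rearranging the constant-growth DDM: r = D₁/P₀ + g.
D₁ = 0.54 × (1 + 0.041) = 0.5621.
r = 0.5621 / 15.35 + 0.041 = 0.03662 + 0.041 = 0.07762

7.76%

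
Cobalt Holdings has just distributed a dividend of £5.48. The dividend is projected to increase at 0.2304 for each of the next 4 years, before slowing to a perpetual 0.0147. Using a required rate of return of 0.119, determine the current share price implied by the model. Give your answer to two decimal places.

Two-stage DDM. Project D₁…D_4 at 0.2304, terminal growth 0.0147, discount at r = 0.119.
D_1 = 6.7426
D_2 = 8.2961
D_3 = 10.2075
D_4 = 12.5593
Terminal value at t=4: TV = D_5/(r−g) = 12.7439/(0.119−0.0147) = 122.1854
P₀ = 6.7426/(1+0.119)^1 + 8.2961/(1+0.119)^2 + 10.2075/(1+0.119)^3 + 12.5593/(1+0.119)^4 + 122.1854/(1+0.119)^4 = 105.8752

£105.88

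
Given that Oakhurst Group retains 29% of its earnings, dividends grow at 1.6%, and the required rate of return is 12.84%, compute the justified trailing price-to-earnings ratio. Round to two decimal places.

Payout ratio b = 1 − 0.29 = 0.71.
Justified trailing P/E = b(1+g)/(r−g) = 0.71×(1+0.016)/(0.1284−0.016) = 6.4178

6.42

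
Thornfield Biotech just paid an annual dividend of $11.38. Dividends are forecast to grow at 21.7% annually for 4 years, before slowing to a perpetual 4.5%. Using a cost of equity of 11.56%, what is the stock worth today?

$295.40

Two-stage DDM. Project D₁…D_4 at 0.217, terminal growth 0.045, discount at r = 0.1156.
D_1 = 13.8495
D_2 = 16.8548
D_3 = 20.5123
D_4 = 24.9634
Terminal value at t=4: TV = D_5/(r−g) = 26.0868/(0.1156−0.045) = 369.5015
P₀ = 13.8495/(1+0.1156)^1 + 16.8548/(1+0.1156)^2 + 20.5123/(1+0.1156)^3 + 24.9634/(1+0.1156)^4 + 369.5015/(1+0.1156)^4 = 295.3988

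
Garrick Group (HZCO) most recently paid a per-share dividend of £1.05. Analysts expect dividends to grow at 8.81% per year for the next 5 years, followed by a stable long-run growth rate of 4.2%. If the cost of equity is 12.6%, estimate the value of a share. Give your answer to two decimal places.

£15.72

Two-stage DDM. Project D₁…D_5 at 0.0881, terminal growth 0.042, discount at r = 0.126.
D_1 = 1.1425
D_2 = 1.2432
D_3 = 1.3527
D_4 = 1.4719
D_5 = 1.6015
Terminal value at t=5: TV = D_6/(r−g) = 1.6688/(0.126−0.042) = 19.8665
P₀ = 1.1425/(1+0.126)^1 + 1.2432/(1+0.126)^2 + 1.3527/(1+0.126)^3 + 1.4719/(1+0.126)^4 + 1.6015/(1+0.126)^5 + 19.8665/(1+0.126)^5 = 15.7187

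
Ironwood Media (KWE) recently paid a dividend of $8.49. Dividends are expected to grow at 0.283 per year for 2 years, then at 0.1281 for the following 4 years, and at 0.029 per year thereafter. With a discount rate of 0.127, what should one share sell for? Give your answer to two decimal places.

Three-stage DDM. Project D₁…D_6; terminal Gordon value at t=6 with g = 0.029; discount at r = 0.127.
D_1 = 10.8927
D_2 = 13.9753
D_3 = 15.7655
D_4 = 17.7851
D_5 = 20.0634
D_6 = 22.6335
TV_6 = 23.2899/(0.127−0.029) = 237.6516
P₀ = Σ Dₜ/(1+r)ᵗ + TV_6/(1+r)^6 = 180.7717

$180.77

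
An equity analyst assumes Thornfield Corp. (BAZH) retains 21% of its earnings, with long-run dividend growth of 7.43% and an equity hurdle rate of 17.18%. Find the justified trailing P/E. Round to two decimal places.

8.70

Payout ratio b = 1 − 0.21 = 0.79.
Justified trailing P/E = b(1+g)/(r−g) = 0.79×(1+0.0743)/(0.1718−0.0743) = 8.7046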